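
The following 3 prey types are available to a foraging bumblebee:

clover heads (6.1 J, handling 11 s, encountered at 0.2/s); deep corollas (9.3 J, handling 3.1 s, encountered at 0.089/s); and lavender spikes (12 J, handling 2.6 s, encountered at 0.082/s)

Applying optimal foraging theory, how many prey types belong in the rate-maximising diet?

2

Rank by E/h (J/s): lavender spikes 4.62, deep corollas 3, clover heads 0.555. Include each in turn until the next type's E/h falls below the running intake rate.
Rate on top 1: 0.8111. deep corollas: 3 > 0.8111 → include.
Rate on top 2: 1.217. clover heads: 0.555 < 1.217 → exclude; stop.
Optimal diet: lavender spikes, deep corollas — 2 of 3 types.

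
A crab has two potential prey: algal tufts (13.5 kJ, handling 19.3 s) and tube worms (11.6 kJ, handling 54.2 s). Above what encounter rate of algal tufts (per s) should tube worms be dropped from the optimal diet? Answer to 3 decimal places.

0.023 per s

The zero-one rule: include tube worms iff E₂/h₂ > λE₁/(1+λh₁). Equality gives the switch point.
λE₁h₂ = E₂ + λE₂h₁ ⇒ λ = E₂/(E₁h₂ − E₂h₁) = 11.6/(731.7 − 223.9) = 0.02284 per s.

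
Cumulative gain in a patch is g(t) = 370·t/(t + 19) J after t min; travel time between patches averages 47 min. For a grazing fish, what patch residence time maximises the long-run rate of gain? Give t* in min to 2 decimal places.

29.88 min

By the marginal value theorem, leave when the instantaneous gain rate g'(t) equals the habitat-wide average g(t)/(T + t).
g'(t) = 370·19/(t + 19)². Setting 370·19/(t+19)² = 370t/[(t+19)(47+t)] gives 19(47+t) = t(t+19), so t² = 19×47 = 893.
t* = √893 = 29.88 min.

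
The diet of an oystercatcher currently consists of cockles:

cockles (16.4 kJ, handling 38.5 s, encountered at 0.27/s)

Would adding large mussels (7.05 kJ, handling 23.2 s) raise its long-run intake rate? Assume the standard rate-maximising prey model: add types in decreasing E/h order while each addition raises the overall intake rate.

Intake rate on the current diet: R = (0.27×16.4) / (1 + 0.27×38.5) = 4.428/11.4 = 0.3886 kJ/s.
large mussels: E/h = 7.05/23.2 = 0.3039 kJ/s.
Since 0.3039 < R, time spent handling large mussels is better spent searching.

No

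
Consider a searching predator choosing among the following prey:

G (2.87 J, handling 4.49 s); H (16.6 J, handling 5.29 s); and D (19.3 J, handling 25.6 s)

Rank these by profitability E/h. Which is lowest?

G

In descending order of E/h:
H: 16.6/5.29 = 3.14 J/s
D: 19.3/25.6 = 0.754 J/s
G: 2.87/4.49 = 0.639 J/s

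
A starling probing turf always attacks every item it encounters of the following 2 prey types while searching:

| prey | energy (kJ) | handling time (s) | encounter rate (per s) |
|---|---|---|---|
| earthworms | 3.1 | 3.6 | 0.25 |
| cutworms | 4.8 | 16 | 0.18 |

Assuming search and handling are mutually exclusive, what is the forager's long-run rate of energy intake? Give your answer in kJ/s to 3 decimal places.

0.343 kJ/s

R = Σλ_iE_i / (1 + Σλ_ih_i)
Numerator: 0.25×3.1 + 0.18×4.8 = 1.639
Denominator: 1 + 0.25×3.6 + 0.18×16 = 4.78
R = 1.639/4.78 = 0.3429 kJ/s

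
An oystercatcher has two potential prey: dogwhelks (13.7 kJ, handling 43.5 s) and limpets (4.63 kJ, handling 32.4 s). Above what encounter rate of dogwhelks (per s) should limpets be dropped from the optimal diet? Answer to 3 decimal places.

0.019 per s

The zero-one rule: include limpets iff E₂/h₂ > λE₁/(1+λh₁). Equality gives the switch point.
λE₁h₂ = E₂ + λE₂h₁ ⇒ λ = E₂/(E₁h₂ − E₂h₁) = 4.63/(443.9 − 201.4) = 0.01909 per s.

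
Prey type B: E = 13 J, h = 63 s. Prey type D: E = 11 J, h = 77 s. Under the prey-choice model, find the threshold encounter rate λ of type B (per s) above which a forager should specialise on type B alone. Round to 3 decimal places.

The zero-one rule: include type D iff E₂/h₂ > λE₁/(1+λh₁). Equality gives the switch point.
λE₁h₂ = E₂ + λE₂h₁ ⇒ λ = E₂/(E₁h₂ − E₂h₁) = 11/(1001 − 693) = 0.03571 per s.

0.036 per s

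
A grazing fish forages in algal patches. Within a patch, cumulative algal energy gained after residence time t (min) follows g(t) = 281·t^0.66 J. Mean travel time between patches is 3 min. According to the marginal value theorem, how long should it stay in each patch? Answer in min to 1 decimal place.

5.8 min

Optimal t* satisfies g'(t*) = g(t*)/(T + t*).
g'(t) = 0.66·281·t^-0.34. Setting 0.66·281·t^-0.34 = 281·t^0.66/(3+t) gives 0.66(3+t) = t, so 0.34·t = 0.66×3.
t* = 0.66×3/0.34 = 5.824 min.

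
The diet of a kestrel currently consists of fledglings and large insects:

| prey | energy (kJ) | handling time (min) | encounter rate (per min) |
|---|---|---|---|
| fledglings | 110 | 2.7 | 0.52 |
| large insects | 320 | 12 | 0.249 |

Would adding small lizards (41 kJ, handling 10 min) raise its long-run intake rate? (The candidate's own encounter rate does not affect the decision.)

No

Current rate: (0.52×110 + 0.249×320)/(1 + 0.52×2.7 + 0.249×12) = 25.39 kJ/min.
Profitability of small lizards: 41/10 = 4.1 kJ/min.
4.1 < 25.39, so adding small lizards would lower the average — exclude it.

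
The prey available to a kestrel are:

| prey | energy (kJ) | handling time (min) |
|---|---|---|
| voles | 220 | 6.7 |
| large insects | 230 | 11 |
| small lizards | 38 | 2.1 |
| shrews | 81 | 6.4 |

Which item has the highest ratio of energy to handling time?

Profitability E/h (kJ/min): voles = 220/6.7 = 32.8, large insects = 230/11 = 20.9, small lizards = 38/2.1 = 18.1, shrews = 81/6.4 = 12.7.
Ranked: voles > large insects > small lizards > shrews.

voles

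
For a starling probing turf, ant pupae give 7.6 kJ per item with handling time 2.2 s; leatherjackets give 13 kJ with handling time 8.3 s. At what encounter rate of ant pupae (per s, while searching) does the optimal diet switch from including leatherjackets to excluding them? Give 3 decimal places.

The zero-one rule: include leatherjackets iff E₂/h₂ > λE₁/(1+λh₁). Equality gives the switch point.
λE₁h₂ = E₂ + λE₂h₁ ⇒ λ = E₂/(E₁h₂ − E₂h₁) = 13/(63.08 − 28.6) = 0.377 per s.

0.377 per s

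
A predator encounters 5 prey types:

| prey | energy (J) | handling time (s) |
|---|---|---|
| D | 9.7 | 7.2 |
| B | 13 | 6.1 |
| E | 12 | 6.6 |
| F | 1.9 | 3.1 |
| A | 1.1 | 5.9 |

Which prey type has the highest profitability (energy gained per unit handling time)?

B

Profitability E/h (J/s): D = 9.7/7.2 = 1.35, B = 13/6.1 = 2.13, E = 12/6.6 = 1.82, F = 1.9/3.1 = 0.613, A = 1.1/5.9 = 0.186.
Ranked: B > E > D > F > A.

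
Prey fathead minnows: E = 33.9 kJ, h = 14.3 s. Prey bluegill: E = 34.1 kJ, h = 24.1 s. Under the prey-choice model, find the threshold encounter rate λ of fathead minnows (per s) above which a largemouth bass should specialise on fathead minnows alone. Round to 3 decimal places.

At the threshold, the rate on fathead minnows alone equals the profitability of bluegill: λ·33.9/(1 + λ·14.3) = 34.1/24.1 = 1.415.
Rearranging, λ(33.9 − 1.415×14.3) = 1.415, so λ = 1.415/13.67 = 0.1035 per s.

0.104 per s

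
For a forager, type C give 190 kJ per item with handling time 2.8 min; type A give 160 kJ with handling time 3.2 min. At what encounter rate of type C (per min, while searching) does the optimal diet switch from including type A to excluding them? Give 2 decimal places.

The zero-one rule: include type A iff E₂/h₂ > λE₁/(1+λh₁). Equality gives the switch point.
λE₁h₂ = E₂ + λE₂h₁ ⇒ λ = E₂/(E₁h₂ − E₂h₁) = 160/(608 − 448) = 1 per min.

1.00 per min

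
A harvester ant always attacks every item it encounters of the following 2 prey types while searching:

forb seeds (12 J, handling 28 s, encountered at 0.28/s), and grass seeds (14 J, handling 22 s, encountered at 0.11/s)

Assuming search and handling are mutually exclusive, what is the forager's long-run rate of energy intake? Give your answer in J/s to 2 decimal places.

Energy encountered per unit search time: 0.28×12 + 0.11×14 = 4.9 J/s.
Handling time per unit search time: 0.28×28 + 0.11×22 = 10.26.
Rate = 4.9/(1 + 10.26) = 0.4352 J/s.

0.44 J/s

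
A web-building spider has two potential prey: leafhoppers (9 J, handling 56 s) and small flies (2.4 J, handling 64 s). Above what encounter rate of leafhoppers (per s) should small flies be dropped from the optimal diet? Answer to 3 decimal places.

0.005 per s

The zero-one rule: include small flies iff E₂/h₂ > λE₁/(1+λh₁). Equality gives the switch point.
λE₁h₂ = E₂ + λE₂h₁ ⇒ λ = E₂/(E₁h₂ − E₂h₁) = 2.4/(576 − 134.4) = 0.005435 per s.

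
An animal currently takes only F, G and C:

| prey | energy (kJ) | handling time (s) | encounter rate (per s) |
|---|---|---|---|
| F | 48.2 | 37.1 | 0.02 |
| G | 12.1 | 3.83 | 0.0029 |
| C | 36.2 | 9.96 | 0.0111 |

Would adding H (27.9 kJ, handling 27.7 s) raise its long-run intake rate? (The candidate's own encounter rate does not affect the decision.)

Current rate: (0.02×48.2 + 0.0029×12.1 + 0.0111×36.2)/(1 + 0.02×37.1 + 0.0029×3.83 + 0.0111×9.96) = 0.7517 kJ/s.
H: E/h = 27.9/27.7 = 1.007 kJ/s.
1.007 > 0.7517, so adding H raises the average — include it.

Yes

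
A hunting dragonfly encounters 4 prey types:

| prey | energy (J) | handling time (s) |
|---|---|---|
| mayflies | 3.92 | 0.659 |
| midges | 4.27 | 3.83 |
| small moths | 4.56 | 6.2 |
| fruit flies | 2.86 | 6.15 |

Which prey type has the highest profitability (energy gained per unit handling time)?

mayflies

In descending order of E/h:
mayflies: 3.92/0.659 = 5.95 J/s
midges: 4.27/3.83 = 1.11 J/s
small moths: 4.56/6.2 = 0.735 J/s
fruit flies: 2.86/6.15 = 0.465 J/s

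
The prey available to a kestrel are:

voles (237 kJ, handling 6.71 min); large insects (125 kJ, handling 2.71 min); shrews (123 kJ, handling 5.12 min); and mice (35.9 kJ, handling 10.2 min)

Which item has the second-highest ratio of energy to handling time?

Profitability E/h (kJ/min): voles = 237/6.71 = 35.3, large insects = 125/2.71 = 46.1, shrews = 123/5.12 = 24, mice = 35.9/10.2 = 3.52.
Ranked: large insects > voles > shrews > mice.

voles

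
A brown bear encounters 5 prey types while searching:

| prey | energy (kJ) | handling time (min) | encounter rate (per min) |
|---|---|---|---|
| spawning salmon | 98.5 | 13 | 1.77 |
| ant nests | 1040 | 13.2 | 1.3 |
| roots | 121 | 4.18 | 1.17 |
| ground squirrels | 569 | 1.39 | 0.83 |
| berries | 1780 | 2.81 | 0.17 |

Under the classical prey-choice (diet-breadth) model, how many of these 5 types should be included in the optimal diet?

Profitabilities (E/h, kJ/min): berries 633, ground squirrels 409, ant nests 78.8, roots 28.9, spawning salmon 7.58. Add prey in this order while the next type's profitability exceeds the intake rate on those already taken.
Rate on top 1: 204.8. ground squirrels: 409 > 204.8 → include.
Rate on top 2: 294.5. ant nests: 78.8 < 294.5 → exclude; stop.
Optimal diet: berries, ground squirrels — 2 of 5 types.

2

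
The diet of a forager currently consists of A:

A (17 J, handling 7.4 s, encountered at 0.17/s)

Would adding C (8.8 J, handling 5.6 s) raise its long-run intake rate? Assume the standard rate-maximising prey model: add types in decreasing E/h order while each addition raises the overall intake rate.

Current rate: (0.17×17)/(1 + 0.17×7.4) = 1.28 J/s.
C: E/h = 8.8/5.6 = 1.571 J/s.
Since 1.571 > R, including C increases the long-run rate.

Yes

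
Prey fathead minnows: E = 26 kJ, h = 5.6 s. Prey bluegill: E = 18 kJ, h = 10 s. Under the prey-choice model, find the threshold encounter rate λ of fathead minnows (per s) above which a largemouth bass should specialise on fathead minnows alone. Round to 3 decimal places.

0.113 per s

Drop bluegill once their profitability E₂/h₂ falls below the rate achievable on fathead minnows alone: E₂/h₂ = λE₁/(1 + λh₁).
Solve for λ: λE₁h₂ = E₂(1 + λh₁) → λ(E₁h₂ − E₂h₁) = E₂ → λ = E₂/(E₁h₂ − E₂h₁).
λ = 18/(26×10 − 18×5.6) = 18/159.2 = 0.1131 per s.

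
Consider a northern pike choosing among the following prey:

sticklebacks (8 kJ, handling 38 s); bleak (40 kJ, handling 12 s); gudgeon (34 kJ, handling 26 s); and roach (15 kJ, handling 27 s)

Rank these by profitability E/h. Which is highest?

bleak

Profitability E/h (kJ/s): sticklebacks = 8/38 = 0.211, bleak = 40/12 = 3.33, gudgeon = 34/26 = 1.31, roach = 15/27 = 0.556.
Ranked: bleak > gudgeon > roach > sticklebacks.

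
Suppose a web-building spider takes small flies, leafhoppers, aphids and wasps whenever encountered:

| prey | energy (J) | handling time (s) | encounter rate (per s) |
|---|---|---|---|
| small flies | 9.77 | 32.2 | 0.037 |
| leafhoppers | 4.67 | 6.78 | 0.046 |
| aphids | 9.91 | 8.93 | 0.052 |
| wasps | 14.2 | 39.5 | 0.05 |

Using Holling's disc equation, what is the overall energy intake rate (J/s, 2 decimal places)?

0.36 J/s

R = Σλ_iE_i / (1 + Σλ_ih_i)
Numerator: 0.037×9.77 + 0.046×4.67 + 0.052×9.91 + 0.05×14.2 = 1.802
Denominator: 1 + 0.037×32.2 + 0.046×6.78 + 0.052×8.93 + 0.05×39.5 = 4.943
R = 1.802/4.943 = 0.3645 J/s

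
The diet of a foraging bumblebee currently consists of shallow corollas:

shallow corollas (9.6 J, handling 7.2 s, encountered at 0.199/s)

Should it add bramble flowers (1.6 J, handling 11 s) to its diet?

No

Current rate: (0.199×9.6)/(1 + 0.199×7.2) = 0.7853 J/s.
bramble flowers: E/h = 1.6/11 = 0.1455 J/s.
0.1455 < 0.7853, so adding bramble flowers would lower the average — exclude it.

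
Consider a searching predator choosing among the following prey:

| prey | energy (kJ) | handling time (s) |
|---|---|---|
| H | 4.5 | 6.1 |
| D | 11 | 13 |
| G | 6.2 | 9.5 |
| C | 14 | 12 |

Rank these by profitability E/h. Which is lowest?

Profitability E/h (kJ/s): H = 4.5/6.1 = 0.738, D = 11/13 = 0.846, G = 6.2/9.5 = 0.653, C = 14/12 = 1.17.
Ranked: C > D > H > G.

G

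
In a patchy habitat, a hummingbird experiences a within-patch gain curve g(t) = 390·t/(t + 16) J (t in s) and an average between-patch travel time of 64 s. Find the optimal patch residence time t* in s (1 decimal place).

Optimal t* satisfies g'(t*) = g(t*)/(T + t*).
g'(t) = 390·16/(t + 16)². Setting 390·16/(t+16)² = 390t/[(t+16)(64+t)] gives 16(64+t) = t(t+16), so t² = 16×64 = 1024.
t* = √1024 = 32 s.

32.0 s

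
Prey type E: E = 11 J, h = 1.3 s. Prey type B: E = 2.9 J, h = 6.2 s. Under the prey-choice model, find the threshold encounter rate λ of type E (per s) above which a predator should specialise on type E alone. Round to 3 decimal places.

Drop type B once their profitability E₂/h₂ falls below the rate achievable on type E alone: E₂/h₂ = λE₁/(1 + λh₁).
Solve for λ: λE₁h₂ = E₂(1 + λh₁) → λ(E₁h₂ − E₂h₁) = E₂ → λ = E₂/(E₁h₂ − E₂h₁).
λ = 2.9/(11×6.2 − 2.9×1.3) = 2.9/64.43 = 0.04501 per s.

0.045 per s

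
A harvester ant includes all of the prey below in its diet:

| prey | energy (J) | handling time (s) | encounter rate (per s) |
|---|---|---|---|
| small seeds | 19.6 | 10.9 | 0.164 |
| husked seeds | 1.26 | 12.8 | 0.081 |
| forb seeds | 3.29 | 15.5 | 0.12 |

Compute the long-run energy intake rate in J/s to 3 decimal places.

Energy encountered per unit search time: 0.164×19.6 + 0.081×1.26 + 0.12×3.29 = 3.711 J/s.
Handling time per unit search time: 0.164×10.9 + 0.081×12.8 + 0.12×15.5 = 4.684.
Rate = 3.711/(1 + 4.684) = 0.6529 J/s.

0.653 J/s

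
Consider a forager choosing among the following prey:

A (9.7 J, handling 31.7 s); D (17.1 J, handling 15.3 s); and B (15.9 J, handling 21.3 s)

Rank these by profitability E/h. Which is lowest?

A

Profitability E/h (J/s): A = 9.7/31.7 = 0.306, D = 17.1/15.3 = 1.12, B = 15.9/21.3 = 0.746.
Ranked: D > B > A.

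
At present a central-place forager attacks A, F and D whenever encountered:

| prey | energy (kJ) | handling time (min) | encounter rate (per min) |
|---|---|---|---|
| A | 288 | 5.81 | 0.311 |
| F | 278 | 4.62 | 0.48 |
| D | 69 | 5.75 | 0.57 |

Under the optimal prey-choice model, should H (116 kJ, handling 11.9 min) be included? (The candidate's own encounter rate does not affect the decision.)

No

Current rate: (0.311×288 + 0.48×278 + 0.57×69)/(1 + 0.311×5.81 + 0.48×4.62 + 0.57×5.75) = 31.6 kJ/min.
Profitability of H: 116/11.9 = 9.748 kJ/min.
9.748 < 31.6, so adding H would lower the average — exclude it.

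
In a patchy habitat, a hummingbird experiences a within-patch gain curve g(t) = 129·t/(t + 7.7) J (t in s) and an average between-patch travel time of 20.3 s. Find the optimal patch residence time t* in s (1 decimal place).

Optimal t* satisfies g'(t*) = g(t*)/(T + t*).
g'(t) = 129·7.7/(t + 7.7)². Setting 129·7.7/(t+7.7)² = 129t/[(t+7.7)(20.3+t)] gives 7.7(20.3+t) = t(t+7.7), so t² = 7.7×20.3 = 156.3.
t* = √156.3 = 12.5 s.

12.5 s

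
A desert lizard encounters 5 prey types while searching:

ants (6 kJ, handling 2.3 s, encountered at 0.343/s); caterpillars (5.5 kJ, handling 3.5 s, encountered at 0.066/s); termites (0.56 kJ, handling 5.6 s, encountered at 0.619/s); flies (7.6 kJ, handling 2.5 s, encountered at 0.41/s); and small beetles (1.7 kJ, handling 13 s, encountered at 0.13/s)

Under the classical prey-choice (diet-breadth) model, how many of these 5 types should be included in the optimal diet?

E/h in descending order: flies 3.04, ants 2.61, caterpillars 1.57, small beetles 0.131, termites 0.1 kJ/s. The optimal diet is the largest prefix of this list for which every included type satisfies E_i/h_i > R on the types above it.
Rate on top 1: 1.539. ants: 2.61 > 1.539 → include.
Rate on top 2: 1.839. caterpillars: 1.57 < 1.839 → exclude; stop.
Optimal diet: flies, ants — 2 of 5 types.

2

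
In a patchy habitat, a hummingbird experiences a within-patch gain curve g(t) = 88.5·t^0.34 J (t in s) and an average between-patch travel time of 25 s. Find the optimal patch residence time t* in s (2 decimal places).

12.88 s

Optimal t* satisfies g'(t*) = g(t*)/(T + t*).
g'(t) = 0.34·88.5·t^-0.66. Setting 0.34·88.5·t^-0.66 = 88.5·t^0.34/(25+t) gives 0.34(25+t) = t, so 0.66·t = 0.34×25.
t* = 0.34×25/0.66 = 12.88 s.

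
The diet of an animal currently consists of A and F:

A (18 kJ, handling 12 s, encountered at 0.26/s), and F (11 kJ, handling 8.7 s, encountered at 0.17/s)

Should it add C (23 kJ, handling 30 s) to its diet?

Current rate: (0.26×18 + 0.17×11)/(1 + 0.26×12 + 0.17×8.7) = 1.17 kJ/s.
C: E/h = 23/30 = 0.7667 kJ/s.
Since 0.7667 < R, time spent handling C is better spent searching.

No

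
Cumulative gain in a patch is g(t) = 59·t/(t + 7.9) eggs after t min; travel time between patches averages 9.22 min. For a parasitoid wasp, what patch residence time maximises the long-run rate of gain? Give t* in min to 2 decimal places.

By the marginal value theorem, leave when the instantaneous gain rate g'(t) equals the habitat-wide average g(t)/(T + t).
g'(t) = 59·7.9/(t + 7.9)². Setting 59·7.9/(t+7.9)² = 59t/[(t+7.9)(9.22+t)] gives 7.9(9.22+t) = t(t+7.9), so t² = 7.9×9.22 = 72.84.
t* = √72.84 = 8.535 min.

8.53 min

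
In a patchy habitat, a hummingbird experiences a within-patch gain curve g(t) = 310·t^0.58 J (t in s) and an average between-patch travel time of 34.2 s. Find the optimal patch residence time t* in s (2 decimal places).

By the marginal value theorem, leave when the instantaneous gain rate g'(t) equals the habitat-wide average g(t)/(T + t).
g'(t) = 0.58·310·t^-0.42. Setting 0.58·310·t^-0.42 = 310·t^0.58/(34.2+t) gives 0.58(34.2+t) = t, so 0.42·t = 0.58×34.2.
t* = 0.58×34.2/0.42 = 47.23 s.

47.23 s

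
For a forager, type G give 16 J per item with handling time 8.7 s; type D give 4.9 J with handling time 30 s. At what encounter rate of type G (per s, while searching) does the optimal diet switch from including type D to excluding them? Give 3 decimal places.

Drop type D once their profitability E₂/h₂ falls below the rate achievable on type G alone: E₂/h₂ = λE₁/(1 + λh₁).
Solve for λ: λE₁h₂ = E₂(1 + λh₁) → λ(E₁h₂ − E₂h₁) = E₂ → λ = E₂/(E₁h₂ − E₂h₁).
λ = 4.9/(16×30 − 4.9×8.7) = 4.9/437.4 = 0.0112 per s.

0.011 per s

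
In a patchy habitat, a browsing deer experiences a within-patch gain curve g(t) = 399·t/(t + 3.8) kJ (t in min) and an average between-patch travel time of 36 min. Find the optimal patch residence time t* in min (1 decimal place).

11.7 min

Maximise g(t)/(T+t): set derivative to zero → g'(t)(T+t) = g(t).
g'(t) = 399·3.8/(t + 3.8)². Setting 399·3.8/(t+3.8)² = 399t/[(t+3.8)(36+t)] gives 3.8(36+t) = t(t+3.8), so t² = 3.8×36 = 136.8.
t* = √136.8 = 11.7 min.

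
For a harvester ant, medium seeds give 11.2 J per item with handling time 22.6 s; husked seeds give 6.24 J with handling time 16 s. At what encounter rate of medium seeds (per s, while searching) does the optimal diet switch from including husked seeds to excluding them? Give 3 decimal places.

At the threshold, the rate on medium seeds alone equals the profitability of husked seeds: λ·11.2/(1 + λ·22.6) = 6.24/16 = 0.39.
Rearranging, λ(11.2 − 0.39×22.6) = 0.39, so λ = 0.39/2.386 = 0.1635 per s.

0.163 per s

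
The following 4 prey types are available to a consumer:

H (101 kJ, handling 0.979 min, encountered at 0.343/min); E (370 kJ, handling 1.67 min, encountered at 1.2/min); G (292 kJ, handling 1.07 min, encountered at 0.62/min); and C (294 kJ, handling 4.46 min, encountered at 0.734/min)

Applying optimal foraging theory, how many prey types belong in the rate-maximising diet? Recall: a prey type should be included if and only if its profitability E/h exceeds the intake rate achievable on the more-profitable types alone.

2

Rank by E/h (kJ/min): G 273, E 222, H 103, C 65.9. Include each in turn until the next type's E/h falls below the running intake rate.
Rate on top 1: 108.8. E: 222 > 108.8 → include.
Rate on top 2: 170.4. H: 103 < 170.4 → exclude; stop.
Optimal diet: G, E — 2 of 4 types.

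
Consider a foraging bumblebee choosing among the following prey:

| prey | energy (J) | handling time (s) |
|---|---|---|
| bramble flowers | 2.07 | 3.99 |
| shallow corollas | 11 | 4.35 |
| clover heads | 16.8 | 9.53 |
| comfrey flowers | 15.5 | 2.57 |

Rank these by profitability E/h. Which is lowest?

bramble flowers

In descending order of E/h:
comfrey flowers: 15.5/2.57 = 6.03 J/s
shallow corollas: 11/4.35 = 2.53 J/s
clover heads: 16.8/9.53 = 1.76 J/s
bramble flowers: 2.07/3.99 = 0.519 J/s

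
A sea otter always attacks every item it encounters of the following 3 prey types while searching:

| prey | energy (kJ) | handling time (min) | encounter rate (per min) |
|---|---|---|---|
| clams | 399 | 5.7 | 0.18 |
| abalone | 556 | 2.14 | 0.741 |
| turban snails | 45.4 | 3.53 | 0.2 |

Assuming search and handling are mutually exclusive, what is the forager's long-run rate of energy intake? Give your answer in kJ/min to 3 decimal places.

R = Σλ_iE_i / (1 + Σλ_ih_i)
Numerator: 0.18×399 + 0.741×556 + 0.2×45.4 = 492.9
Denominator: 1 + 0.18×5.7 + 0.741×2.14 + 0.2×3.53 = 4.318
R = 492.9/4.318 = 114.2 kJ/min

114.156 kJ/min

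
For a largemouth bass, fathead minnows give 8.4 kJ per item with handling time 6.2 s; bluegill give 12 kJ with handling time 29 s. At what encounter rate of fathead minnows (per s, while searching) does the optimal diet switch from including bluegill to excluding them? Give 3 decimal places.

0.071 per s

At the threshold, the rate on fathead minnows alone equals the profitability of bluegill: λ·8.4/(1 + λ·6.2) = 12/29 = 0.4138.
Rearranging, λ(8.4 − 0.4138×6.2) = 0.4138, so λ = 0.4138/5.834 = 0.07092 per s.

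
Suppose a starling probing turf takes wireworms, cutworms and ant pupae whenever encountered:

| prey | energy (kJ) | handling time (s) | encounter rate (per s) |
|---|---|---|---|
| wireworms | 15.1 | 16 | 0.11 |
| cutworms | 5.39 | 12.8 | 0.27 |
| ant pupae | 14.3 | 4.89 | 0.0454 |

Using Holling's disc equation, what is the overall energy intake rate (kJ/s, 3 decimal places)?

Energy encountered per unit search time: 0.11×15.1 + 0.27×5.39 + 0.0454×14.3 = 3.766 kJ/s.
Handling time per unit search time: 0.11×16 + 0.27×12.8 + 0.0454×4.89 = 5.438.
Rate = 3.766/(1 + 5.438) = 0.5849 kJ/s.

0.585 kJ/s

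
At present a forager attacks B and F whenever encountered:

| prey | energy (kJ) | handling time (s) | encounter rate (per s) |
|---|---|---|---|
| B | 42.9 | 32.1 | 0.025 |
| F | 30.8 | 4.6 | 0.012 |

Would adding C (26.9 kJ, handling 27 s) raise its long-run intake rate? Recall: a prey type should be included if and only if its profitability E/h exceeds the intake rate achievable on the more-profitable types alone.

Yes

On B and F alone, R = ΣλE/(1+Σλh) = 1.442/1.858 = 0.7763 kJ/s.
Profitability of C: 26.9/27 = 0.9963 kJ/s.
Since 0.9963 > R, including C increases the long-run rate.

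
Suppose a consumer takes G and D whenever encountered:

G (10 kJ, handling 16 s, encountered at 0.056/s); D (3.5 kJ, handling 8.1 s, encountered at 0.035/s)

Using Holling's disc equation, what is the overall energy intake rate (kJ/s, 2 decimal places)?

0.31 kJ/s

Energy encountered per unit search time: 0.056×10 + 0.035×3.5 = 0.6825 kJ/s.
Handling time per unit search time: 0.056×16 + 0.035×8.1 = 1.179.
Rate = 0.6825/(1 + 1.179) = 0.3131 kJ/s.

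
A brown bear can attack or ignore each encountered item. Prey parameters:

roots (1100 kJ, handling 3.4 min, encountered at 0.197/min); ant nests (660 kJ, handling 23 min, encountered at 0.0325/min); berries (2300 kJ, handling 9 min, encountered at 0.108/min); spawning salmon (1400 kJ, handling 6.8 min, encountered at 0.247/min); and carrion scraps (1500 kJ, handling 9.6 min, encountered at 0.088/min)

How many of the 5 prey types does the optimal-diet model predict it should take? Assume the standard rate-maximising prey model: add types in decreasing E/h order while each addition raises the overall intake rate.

3

Profitabilities (E/h, kJ/min): roots 324, berries 256, spawning salmon 206, carrion scraps 156, ant nests 28.7. Add prey in this order while the next type's profitability exceeds the intake rate on those already taken.
Rate on top 1: 129.8. berries: 256 > 129.8 → include.
Rate on top 2: 176.1. spawning salmon: 206 > 176.1 → include.
Rate on top 3: 187.6. carrion scraps: 156 < 187.6 → exclude; stop.
Optimal diet: roots, berries, spawning salmon — 3 of 5 types.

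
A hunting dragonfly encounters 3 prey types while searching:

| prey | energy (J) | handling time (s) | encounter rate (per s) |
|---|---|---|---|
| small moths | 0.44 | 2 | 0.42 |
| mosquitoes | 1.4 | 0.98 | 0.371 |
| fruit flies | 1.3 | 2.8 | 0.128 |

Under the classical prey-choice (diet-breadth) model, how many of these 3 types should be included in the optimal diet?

2

Profitabilities (E/h, J/s): mosquitoes 1.43, fruit flies 0.464, small moths 0.22. Add prey in this order while the next type's profitability exceeds the intake rate on those already taken.
Rate on top 1: 0.3809. fruit flies: 0.464 > 0.3809 → include.
Rate on top 2: 0.3983. small moths: 0.22 < 0.3983 → exclude; stop.
Optimal diet: mosquitoes, fruit flies — 2 of 3 types.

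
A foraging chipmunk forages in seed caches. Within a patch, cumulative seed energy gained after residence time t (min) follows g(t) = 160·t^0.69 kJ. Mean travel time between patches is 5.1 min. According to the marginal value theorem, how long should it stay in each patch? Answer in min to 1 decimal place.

Optimal t* satisfies g'(t*) = g(t*)/(T + t*).
g'(t) = 0.69·160·t^-0.31. Setting 0.69·160·t^-0.31 = 160·t^0.69/(5.1+t) gives 0.69(5.1+t) = t, so 0.31·t = 0.69×5.1.
t* = 0.69×5.1/0.31 = 11.35 min.

11.4 min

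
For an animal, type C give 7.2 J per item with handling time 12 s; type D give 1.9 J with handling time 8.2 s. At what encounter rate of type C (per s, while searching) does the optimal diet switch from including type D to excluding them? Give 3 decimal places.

Drop type D once their profitability E₂/h₂ falls below the rate achievable on type C alone: E₂/h₂ = λE₁/(1 + λh₁).
Solve for λ: λE₁h₂ = E₂(1 + λh₁) → λ(E₁h₂ − E₂h₁) = E₂ → λ = E₂/(E₁h₂ − E₂h₁).
λ = 1.9/(7.2×8.2 − 1.9×12) = 1.9/36.24 = 0.05243 per s.

0.052 per s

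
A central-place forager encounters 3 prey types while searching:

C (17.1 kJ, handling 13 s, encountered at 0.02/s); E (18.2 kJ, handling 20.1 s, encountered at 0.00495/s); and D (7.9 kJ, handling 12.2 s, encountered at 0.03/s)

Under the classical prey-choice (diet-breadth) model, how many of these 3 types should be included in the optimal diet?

E/h in descending order: C 1.32, E 0.905, D 0.648 kJ/s. The optimal diet is the largest prefix of this list for which every included type satisfies E_i/h_i > R on the types above it.
Rate on top 1: 0.2714. E: 0.905 > 0.2714 → include.
Rate on top 2: 0.3178. D: 0.648 > 0.3178 → include.
Optimal diet: C, E, D — 3 of 3 types.

3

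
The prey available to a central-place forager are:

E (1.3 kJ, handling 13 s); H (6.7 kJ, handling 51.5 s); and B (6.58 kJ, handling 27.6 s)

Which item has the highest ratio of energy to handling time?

B

Profitability E/h (kJ/s): E = 1.3/13 = 0.1, H = 6.7/51.5 = 0.13, B = 6.58/27.6 = 0.238.
Ranked: B > H > E.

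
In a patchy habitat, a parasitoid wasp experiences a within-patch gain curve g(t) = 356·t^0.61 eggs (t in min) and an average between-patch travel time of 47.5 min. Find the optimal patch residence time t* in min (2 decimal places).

74.29 min

By the marginal value theorem, leave when the instantaneous gain rate g'(t) equals the habitat-wide average g(t)/(T + t).
g'(t) = 0.61·356·t^-0.39. Setting 0.61·356·t^-0.39 = 356·t^0.61/(47.5+t) gives 0.61(47.5+t) = t, so 0.39·t = 0.61×47.5.
t* = 0.61×47.5/0.39 = 74.29 min.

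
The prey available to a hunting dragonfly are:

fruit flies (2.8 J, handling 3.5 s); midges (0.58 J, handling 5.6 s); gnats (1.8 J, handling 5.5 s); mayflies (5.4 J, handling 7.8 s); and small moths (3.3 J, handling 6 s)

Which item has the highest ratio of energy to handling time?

fruit flies

Profitability E/h (J/s): fruit flies = 2.8/3.5 = 0.8, midges = 0.58/5.6 = 0.104, gnats = 1.8/5.5 = 0.327, mayflies = 5.4/7.8 = 0.692, small moths = 3.3/6 = 0.55.
Ranked: fruit flies > mayflies > small moths > gnats > midges.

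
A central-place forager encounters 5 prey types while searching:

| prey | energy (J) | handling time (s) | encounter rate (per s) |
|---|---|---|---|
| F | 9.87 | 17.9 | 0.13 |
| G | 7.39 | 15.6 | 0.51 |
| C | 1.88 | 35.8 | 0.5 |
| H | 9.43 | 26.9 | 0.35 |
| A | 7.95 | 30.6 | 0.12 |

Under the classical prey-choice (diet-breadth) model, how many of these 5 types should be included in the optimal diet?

Profitabilities (E/h, J/s): F 0.551, G 0.474, H 0.351, A 0.26, C 0.0525. Add prey in this order while the next type's profitability exceeds the intake rate on those already taken.
Rate on top 1: 0.3857. G: 0.474 > 0.3857 → include.
Rate on top 2: 0.4478. H: 0.351 < 0.4478 → exclude; stop.
Optimal diet: F, G — 2 of 5 types.

2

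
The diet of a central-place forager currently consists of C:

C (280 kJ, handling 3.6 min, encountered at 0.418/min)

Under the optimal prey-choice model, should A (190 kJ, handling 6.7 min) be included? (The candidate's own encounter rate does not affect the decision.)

Current rate: (0.418×280)/(1 + 0.418×3.6) = 46.73 kJ/min.
A: E/h = 190/6.7 = 28.36 kJ/min.
Since 28.36 < R, time spent handling A is better spent searching.

No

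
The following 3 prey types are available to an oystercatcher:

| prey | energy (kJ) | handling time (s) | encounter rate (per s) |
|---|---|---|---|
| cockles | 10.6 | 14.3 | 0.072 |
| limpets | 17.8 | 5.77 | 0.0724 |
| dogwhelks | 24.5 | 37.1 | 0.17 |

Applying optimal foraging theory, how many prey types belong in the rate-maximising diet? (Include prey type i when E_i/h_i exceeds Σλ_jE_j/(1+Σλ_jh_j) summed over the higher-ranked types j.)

Rank by E/h (kJ/s): limpets 3.08, cockles 0.741, dogwhelks 0.66. Include each in turn until the next type's E/h falls below the running intake rate.
Rate on top 1: 0.909. cockles: 0.741 < 0.909 → exclude; stop.
Optimal diet: limpets — 1 of 3 types.

1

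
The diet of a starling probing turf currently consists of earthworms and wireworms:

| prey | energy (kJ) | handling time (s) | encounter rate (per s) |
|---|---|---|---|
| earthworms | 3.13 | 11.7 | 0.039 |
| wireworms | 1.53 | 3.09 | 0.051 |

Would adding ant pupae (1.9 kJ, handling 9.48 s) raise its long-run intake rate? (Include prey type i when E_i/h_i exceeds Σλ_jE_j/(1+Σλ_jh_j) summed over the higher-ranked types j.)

Yes

Current rate: (0.039×3.13 + 0.051×1.53)/(1 + 0.039×11.7 + 0.051×3.09) = 0.124 kJ/s.
Profitability of ant pupae: 1.9/9.48 = 0.2004 kJ/s.
0.2004 > 0.124, so adding ant pupae raises the average — include it.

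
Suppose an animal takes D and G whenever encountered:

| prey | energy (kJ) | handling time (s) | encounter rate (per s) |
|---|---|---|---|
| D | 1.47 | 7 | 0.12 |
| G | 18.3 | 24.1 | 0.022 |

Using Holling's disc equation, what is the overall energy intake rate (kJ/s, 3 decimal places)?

0.244 kJ/s

R = Σλ_iE_i / (1 + Σλ_ih_i)
Numerator: 0.12×1.47 + 0.022×18.3 = 0.579
Denominator: 1 + 0.12×7 + 0.022×24.1 = 2.37
R = 0.579/2.37 = 0.2443 kJ/s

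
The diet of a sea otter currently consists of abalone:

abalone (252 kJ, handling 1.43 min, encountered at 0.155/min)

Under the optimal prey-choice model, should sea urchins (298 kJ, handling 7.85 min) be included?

Yes

On abalone alone, R = ΣλE/(1+Σλh) = 39.06/1.222 = 31.97 kJ/min.
sea urchins: E/h = 298/7.85 = 37.96 kJ/min.
37.96 > 31.97, so adding sea urchins raises the average — include it.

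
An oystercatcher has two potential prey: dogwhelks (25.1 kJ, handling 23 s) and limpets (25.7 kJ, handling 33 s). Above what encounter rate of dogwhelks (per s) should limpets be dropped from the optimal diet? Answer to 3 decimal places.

At the threshold, the rate on dogwhelks alone equals the profitability of limpets: λ·25.1/(1 + λ·23) = 25.7/33 = 0.7788.
Rearranging, λ(25.1 − 0.7788×23) = 0.7788, so λ = 0.7788/7.188 = 0.1083 per s.

0.108 per s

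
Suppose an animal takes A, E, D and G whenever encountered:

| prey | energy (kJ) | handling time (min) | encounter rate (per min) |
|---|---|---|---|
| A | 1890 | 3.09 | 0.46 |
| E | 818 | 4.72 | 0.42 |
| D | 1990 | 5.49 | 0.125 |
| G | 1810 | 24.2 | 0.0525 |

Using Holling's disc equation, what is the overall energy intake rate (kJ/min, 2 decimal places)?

R = (0.46×1890 + 0.42×818 + 0.125×1990 + 0.0525×1810) / (1 + 0.46×3.09 + 0.42×4.72 + 0.125×5.49 + 0.0525×24.2) = 1557/6.361 = 244.7 kJ/min.

244.75 kJ/min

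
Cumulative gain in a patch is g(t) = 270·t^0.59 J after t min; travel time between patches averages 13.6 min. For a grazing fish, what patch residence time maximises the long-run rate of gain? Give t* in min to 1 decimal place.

Maximise g(t)/(T+t): set derivative to zero → g'(t)(T+t) = g(t).
g'(t) = 0.59·270·t^-0.41. Setting 0.59·270·t^-0.41 = 270·t^0.59/(13.6+t) gives 0.59(13.6+t) = t, so 0.41·t = 0.59×13.6.
t* = 0.59×13.6/0.41 = 19.57 min.

19.6 min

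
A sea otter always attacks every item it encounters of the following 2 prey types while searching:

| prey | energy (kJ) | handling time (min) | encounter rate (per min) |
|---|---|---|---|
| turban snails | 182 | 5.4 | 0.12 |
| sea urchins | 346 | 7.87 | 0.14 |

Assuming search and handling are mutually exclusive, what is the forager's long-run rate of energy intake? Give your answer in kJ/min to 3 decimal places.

R = Σλ_iE_i / (1 + Σλ_ih_i)
Numerator: 0.12×182 + 0.14×346 = 70.28
Denominator: 1 + 0.12×5.4 + 0.14×7.87 = 2.75
R = 70.28/2.75 = 25.56 kJ/min

25.558 kJ/min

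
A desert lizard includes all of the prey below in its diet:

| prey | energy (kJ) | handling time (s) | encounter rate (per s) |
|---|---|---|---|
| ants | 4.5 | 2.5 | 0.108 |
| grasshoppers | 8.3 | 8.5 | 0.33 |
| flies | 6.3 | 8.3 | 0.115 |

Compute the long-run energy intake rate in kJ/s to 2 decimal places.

R = Σλ_iE_i / (1 + Σλ_ih_i)
Numerator: 0.108×4.5 + 0.33×8.3 + 0.115×6.3 = 3.95
Denominator: 1 + 0.108×2.5 + 0.33×8.5 + 0.115×8.3 = 5.03
R = 3.95/5.03 = 0.7853 kJ/s

0.79 kJ/s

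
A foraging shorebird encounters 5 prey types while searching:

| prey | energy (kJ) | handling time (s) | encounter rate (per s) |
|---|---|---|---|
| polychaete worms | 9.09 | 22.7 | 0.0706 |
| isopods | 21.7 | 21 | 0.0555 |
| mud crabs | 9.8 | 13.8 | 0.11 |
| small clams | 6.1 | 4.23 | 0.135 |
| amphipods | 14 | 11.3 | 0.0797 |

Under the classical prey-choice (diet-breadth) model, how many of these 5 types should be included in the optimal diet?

Rank by E/h (kJ/s): small clams 1.44, amphipods 1.24, isopods 1.03, mud crabs 0.71, polychaete worms 0.4. Include each in turn until the next type's E/h falls below the running intake rate.
Rate on top 1: 0.5242. amphipods: 1.24 > 0.5242 → include.
Rate on top 2: 0.7846. isopods: 1.03 > 0.7846 → include.
Rate on top 3: 0.8643. mud crabs: 0.71 < 0.8643 → exclude; stop.
Optimal diet: small clams, amphipods, isopods — 3 of 5 types.

3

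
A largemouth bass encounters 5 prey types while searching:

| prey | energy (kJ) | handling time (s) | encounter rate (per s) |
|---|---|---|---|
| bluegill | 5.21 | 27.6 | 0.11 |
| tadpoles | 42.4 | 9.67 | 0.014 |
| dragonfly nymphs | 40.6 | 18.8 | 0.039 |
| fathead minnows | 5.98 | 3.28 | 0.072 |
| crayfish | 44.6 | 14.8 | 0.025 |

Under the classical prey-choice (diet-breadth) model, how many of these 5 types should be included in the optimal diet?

Rank by E/h (kJ/s): tadpoles 4.38, crayfish 3.01, dragonfly nymphs 2.16, fathead minnows 1.82, bluegill 0.189. Include each in turn until the next type's E/h falls below the running intake rate.
Rate on top 1: 0.5228. crayfish: 3.01 > 0.5228 → include.
Rate on top 2: 1.135. dragonfly nymphs: 2.16 > 1.135 → include.
Rate on top 3: 1.471. fathead minnows: 1.82 > 1.471 → include.
Rate on top 4: 1.504. bluegill: 0.189 < 1.504 → exclude; stop.
Optimal diet: tadpoles, crayfish, dragonfly nymphs, fathead minnows — 4 of 5 types.

4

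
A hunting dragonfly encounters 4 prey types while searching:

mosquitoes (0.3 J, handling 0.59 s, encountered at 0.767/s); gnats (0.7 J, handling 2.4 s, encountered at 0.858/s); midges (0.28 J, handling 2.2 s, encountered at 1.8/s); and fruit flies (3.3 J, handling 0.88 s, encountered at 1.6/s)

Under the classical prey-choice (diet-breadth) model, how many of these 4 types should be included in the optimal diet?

1

E/h in descending order: fruit flies 3.75, mosquitoes 0.508, gnats 0.292, midges 0.127 J/s. The optimal diet is the largest prefix of this list for which every included type satisfies E_i/h_i > R on the types above it.
Rate on top 1: 2.193. mosquitoes: 0.508 < 2.193 → exclude; stop.
Optimal diet: fruit flies — 1 of 4 types.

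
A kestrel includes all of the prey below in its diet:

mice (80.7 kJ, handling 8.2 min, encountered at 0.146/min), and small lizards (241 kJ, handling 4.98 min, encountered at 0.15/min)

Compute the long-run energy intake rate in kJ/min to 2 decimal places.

R = Σλ_iE_i / (1 + Σλ_ih_i)
Numerator: 0.146×80.7 + 0.15×241 = 47.93
Denominator: 1 + 0.146×8.2 + 0.15×4.98 = 2.944
R = 47.93/2.944 = 16.28 kJ/min

16.28 kJ/min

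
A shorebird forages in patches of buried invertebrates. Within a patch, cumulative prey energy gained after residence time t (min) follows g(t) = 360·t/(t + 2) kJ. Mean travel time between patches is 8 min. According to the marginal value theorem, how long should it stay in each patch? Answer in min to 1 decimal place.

Maximise g(t)/(T+t): set derivative to zero → g'(t)(T+t) = g(t).
g'(t) = 360·2/(t + 2)². Setting 360·2/(t+2)² = 360t/[(t+2)(8+t)] gives 2(8+t) = t(t+2), so t² = 2×8 = 16.
t* = √16 = 4 min.

4.0 min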